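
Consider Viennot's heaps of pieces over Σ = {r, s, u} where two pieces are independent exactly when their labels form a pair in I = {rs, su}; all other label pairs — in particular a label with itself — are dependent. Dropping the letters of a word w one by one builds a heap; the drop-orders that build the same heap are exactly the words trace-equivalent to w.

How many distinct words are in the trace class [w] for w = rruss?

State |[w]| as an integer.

10

#0=r has no predecessor
#1=r depends on [0:r]
#2=u depends on [1:r]
#3=s has no predecessor
#4=s depends on [3:s]
sources: [0:r, 3:s]
N(rest) = Σ N(rest − s) over sources s of rest; N(one piece) = 1:
  size 1 → [2]=1  [4]=1
  size 2 → [1,2]=1  [2,4]=2  [3,4]=1
  size 3 → [0,1,2]=1  [1,2,4]=3  [2,3,4]=3
  first=0(r) contributes 6
  first=3(s) contributes 4
|[w]| = 10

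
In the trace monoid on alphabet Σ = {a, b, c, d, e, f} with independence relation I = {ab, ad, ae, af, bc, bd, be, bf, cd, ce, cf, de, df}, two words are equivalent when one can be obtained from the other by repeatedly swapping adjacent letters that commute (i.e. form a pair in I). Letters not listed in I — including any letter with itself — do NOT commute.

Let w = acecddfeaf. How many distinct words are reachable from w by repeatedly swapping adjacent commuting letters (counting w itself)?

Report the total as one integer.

3150

0(a) covers ∅
1(c) covers 0:a
2(e) covers ∅
3(c) covers 1:c
4(d) covers ∅
5(d) covers 4:d
6(f) covers 2:e
7(e) covers 6:f
8(a) covers 3:c
9(f) covers 7:e
floor of heap: 0:a, 2:e, 4:d
completions by unplaced set U, small U first (add the entries for U minus each lowest piece of U):
  |U|=1: {5}:1  {8}:1  {9}:1
  |U|=2: {3,8}:1  {4,5}:1  {5,8}:2  {5,9}:2  {7,9}:1  {8,9}:2
  |U|=3: {1,3,8}:1  {3,5,8}:3  {3,8,9}:3  {4,5,8}:3  {4,5,9}:3  {5,7,9}:3  {5,8,9}:6  {6,7,9}:1  {7,8,9}:3
  |U|=4: {0,1,3,8}:1  {1,3,5,8}:4  {1,3,8,9}:4  {2,6,7,9}:1  {3,4,5,8}:6  {3,5,8,9}:12  {3,7,8,9}:6  {4,5,7,9}:6  {4,5,8,9}:12  {5,6,7,9}:4  {5,7,8,9}:12  {6,7,8,9}:4
  |U|=5: {0,1,3,5,8}:5  {0,1,3,8,9}:5  {1,3,4,5,8}:10  {1,3,5,8,9}:20  {1,3,7,8,9}:10  {2,5,6,7,9}:5  {2,6,7,8,9}:5  {3,4,5,8,9}:30  {3,5,7,8,9}:30  {3,6,7,8,9}:10  {4,5,6,7,9}:10  {4,5,7,8,9}:30  {5,6,7,8,9}:20
  |U|=6: {0,1,3,4,5,8}:15  {0,1,3,5,8,9}:30  {0,1,3,7,8,9}:15  {1,3,4,5,8,9}:60  {1,3,5,7,8,9}:60  {1,3,6,7,8,9}:20  {2,3,6,7,8,9}:15  {2,4,5,6,7,9}:15  {2,5,6,7,8,9}:30  {3,4,5,7,8,9}:90  {3,5,6,7,8,9}:60  {4,5,6,7,8,9}:60
  |U|=7: {0,1,3,4,5,8,9}:105  {0,1,3,5,7,8,9}:105  {0,1,3,6,7,8,9}:35  {1,2,3,6,7,8,9}:35  {1,3,4,5,7,8,9}:210  {1,3,5,6,7,8,9}:140  {2,3,5,6,7,8,9}:105  {2,4,5,6,7,8,9}:105  {3,4,5,6,7,8,9}:210
  |U|=8: {0,1,2,3,6,7,8,9}:70  {0,1,3,4,5,7,8,9}:420  {0,1,3,5,6,7,8,9}:280  {1,2,3,5,6,7,8,9}:280  {1,3,4,5,6,7,8,9}:560  {2,3,4,5,6,7,8,9}:420
  start at 0(a): 1260
  start at 2(e): 1260
  start at 4(d): 630
sum over floor = 3150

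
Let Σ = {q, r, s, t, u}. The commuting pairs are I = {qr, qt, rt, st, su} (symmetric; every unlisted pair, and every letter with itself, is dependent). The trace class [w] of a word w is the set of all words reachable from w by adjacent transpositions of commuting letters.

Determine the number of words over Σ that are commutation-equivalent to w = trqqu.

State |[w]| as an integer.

12

0(t) covers ∅
1(r) covers ∅
2(q) covers ∅
3(q) covers 2:q
4(u) covers 0:t, 1:r, 3:q
floor of heap: 0:t, 1:r, 2:q
completions by unplaced set U, small U first (add the entries for U minus each lowest piece of U):
  |U|=1: {4}:1
  |U|=2: {0,4}:1  {1,4}:1  {3,4}:1
  |U|=3: {0,1,4}:2  {0,3,4}:2  {1,3,4}:2  {2,3,4}:1
  start at 0(t): 3
  start at 1(r): 3
  start at 2(q): 6
sum over floor = 12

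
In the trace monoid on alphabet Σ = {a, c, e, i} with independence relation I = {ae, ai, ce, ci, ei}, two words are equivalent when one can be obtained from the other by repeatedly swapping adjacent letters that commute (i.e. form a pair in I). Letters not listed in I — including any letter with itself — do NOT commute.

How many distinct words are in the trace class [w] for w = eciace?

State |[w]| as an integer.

#0=e has no predecessor
#1=c has no predecessor
#2=i has no predecessor
#3=a depends on [1:c]
#4=c depends on [3:a]
#5=e depends on [0:e]
sources: [0:e, 1:c, 2:i]
N(rest) = Σ N(rest − s) over sources s of rest; N(one piece) = 1:
  size 1 → [2]=1  [4]=1  [5]=1
  size 2 → [0,5]=1  [2,4]=2  [2,5]=2  [3,4]=1  [4,5]=2
  size 3 → [0,2,5]=3  [0,4,5]=3  [1,3,4]=1  [2,3,4]=3  [2,4,5]=6  [3,4,5]=3
  size 4 → [0,2,4,5]=12  [0,3,4,5]=6  [1,2,3,4]=4  [1,3,4,5]=4  [2,3,4,5]=12
  first=0(e) contributes 20
  first=1(c) contributes 30
  first=2(i) contributes 10
|[w]| = 60

60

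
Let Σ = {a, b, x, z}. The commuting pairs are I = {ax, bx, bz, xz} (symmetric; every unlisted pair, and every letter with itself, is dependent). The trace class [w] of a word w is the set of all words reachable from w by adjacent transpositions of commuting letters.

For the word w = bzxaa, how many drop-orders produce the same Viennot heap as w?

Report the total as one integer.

10

0(b) covers ∅
1(z) covers ∅
2(x) covers ∅
3(a) covers 0:b, 1:z
4(a) covers 3:a
floor of heap: 0:b, 1:z, 2:x
completions by unplaced set U, small U first (add the entries for U minus each lowest piece of U):
  |U|=1: {2}:1  {4}:1
  |U|=2: {2,4}:2  {3,4}:1
  |U|=3: {0,3,4}:1  {1,3,4}:1  {2,3,4}:3
  start at 0(b): 4
  start at 1(z): 4
  start at 2(x): 2
sum over floor = 10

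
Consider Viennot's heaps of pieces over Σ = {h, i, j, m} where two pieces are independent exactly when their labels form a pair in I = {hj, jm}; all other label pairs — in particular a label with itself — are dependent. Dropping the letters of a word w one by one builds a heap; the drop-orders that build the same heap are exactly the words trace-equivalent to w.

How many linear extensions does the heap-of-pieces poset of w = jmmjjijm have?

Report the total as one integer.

20

drop 0:j onto floor
drop 1:m onto floor
drop 2:m onto {1:m}
drop 3:j onto {0:j}
drop 4:j onto {3:j}
drop 5:i onto {2:m, 4:j}
drop 6:j onto {5:i}
drop 7:m onto {5:i}
ground layer = {0:j, 1:m}
drop-orders for the pieces not yet dropped (sum over which currently-grounded one goes next):
  1 to go: {6} 1  {7} 1
  2 to go: {6,7} 2
  3 to go: {5,6,7} 2
  4 to go: {2,5,6,7} 2  {4,5,6,7} 2
  5 to go: {1,2,5,6,7} 2  {2,4,5,6,7} 4  {3,4,5,6,7} 2
  6 to go: {0,3,4,5,6,7} 2  {1,2,4,5,6,7} 6  {2,3,4,5,6,7} 6
  if 0:j drops first: 12 orders
  if 1:m drops first: 8 orders
heap linearizations: 20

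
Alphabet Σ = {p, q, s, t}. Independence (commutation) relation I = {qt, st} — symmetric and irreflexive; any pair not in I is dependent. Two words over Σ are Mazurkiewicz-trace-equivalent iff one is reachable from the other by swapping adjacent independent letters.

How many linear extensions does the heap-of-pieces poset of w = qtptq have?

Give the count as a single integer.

0(q) covers ∅
1(t) covers ∅
2(p) covers 0:q, 1:t
3(t) covers 2:p
4(q) covers 2:p
floor of heap: 0:q, 1:t
completions by unplaced set U, small U first (add the entries for U minus each lowest piece of U):
  |U|=1: {3}:1  {4}:1
  |U|=2: {3,4}:2
  |U|=3: {2,3,4}:2
  start at 0(q): 2
  start at 1(t): 2
sum over floor = 4

4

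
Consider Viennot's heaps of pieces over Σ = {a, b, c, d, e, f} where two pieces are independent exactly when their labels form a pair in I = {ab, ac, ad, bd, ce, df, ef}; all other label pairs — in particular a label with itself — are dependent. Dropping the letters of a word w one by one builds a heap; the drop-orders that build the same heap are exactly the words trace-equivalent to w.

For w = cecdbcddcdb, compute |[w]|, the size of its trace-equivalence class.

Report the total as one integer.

12

#0=c has no predecessor
#1=e has no predecessor
#2=c depends on [0:c]
#3=d depends on [1:e, 2:c]
#4=b depends on [1:e, 2:c]
#5=c depends on [3:d, 4:b]
#6=d depends on [5:c]
#7=d depends on [6:d]
#8=c depends on [7:d]
#9=d depends on [8:c]
#10=b depends on [8:c]
sources: [0:c, 1:e]
N(rest) = Σ N(rest − s) over sources s of rest; N(one piece) = 1:
  size 1 → [9]=1  [10]=1
  size 2 → [9,10]=2
  size 3 → [8,9,10]=2
  size 4 → [7,8,9,10]=2
  size 5 → [6,7,8,9,10]=2
  size 6 → [5,6,7,8,9,10]=2
  size 7 → [3,5,6,7,8,9,10]=2  [4,5,6,7,8,9,10]=2
  size 8 → [3,4,5,6,7,8,9,10]=4
  size 9 → [1,3,4,5,6,7,8,9,10]=4  [2,3,4,5,6,7,8,9,10]=4
  first=0(c) contributes 8
  first=1(e) contributes 4
|[w]| = 12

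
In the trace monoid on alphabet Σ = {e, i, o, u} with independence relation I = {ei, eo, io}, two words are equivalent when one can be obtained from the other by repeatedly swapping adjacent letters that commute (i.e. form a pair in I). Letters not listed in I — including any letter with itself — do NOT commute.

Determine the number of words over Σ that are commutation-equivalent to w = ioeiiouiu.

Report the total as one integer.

60

drop 0:i onto floor
drop 1:o onto floor
drop 2:e onto floor
drop 3:i onto {0:i}
drop 4:i onto {3:i}
drop 5:o onto {1:o}
drop 6:u onto {2:e, 4:i, 5:o}
drop 7:i onto {6:u}
drop 8:u onto {7:i}
ground layer = {0:i, 1:o, 2:e}
drop-orders for the pieces not yet dropped (sum over which currently-grounded one goes next):
  1 to go: {8} 1
  2 to go: {7,8} 1
  3 to go: {6,7,8} 1
  4 to go: {2,6,7,8} 1  {4,6,7,8} 1  {5,6,7,8} 1
  5 to go: {1,5,6,7,8} 1  {2,4,6,7,8} 2  {2,5,6,7,8} 2  {3,4,6,7,8} 1  {4,5,6,7,8} 2
  6 to go: {0,3,4,6,7,8} 1  {1,2,5,6,7,8} 3  {1,4,5,6,7,8} 3  {2,3,4,6,7,8} 3  {2,4,5,6,7,8} 6  {3,4,5,6,7,8} 3
  7 to go: {0,2,3,4,6,7,8} 4  {0,3,4,5,6,7,8} 4  {1,2,4,5,6,7,8} 12  {1,3,4,5,6,7,8} 6  {2,3,4,5,6,7,8} 12
  if 0:i drops first: 30 orders
  if 1:o drops first: 20 orders
  if 2:e drops first: 10 orders
heap linearizations: 60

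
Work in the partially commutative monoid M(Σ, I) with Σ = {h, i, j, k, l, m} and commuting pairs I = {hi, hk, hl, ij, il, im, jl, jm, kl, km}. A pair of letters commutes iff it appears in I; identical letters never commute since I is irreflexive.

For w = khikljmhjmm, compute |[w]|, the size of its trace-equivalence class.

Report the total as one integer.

192

#0=k has no predecessor
#1=h has no predecessor
#2=i depends on [0:k]
#3=k depends on [2:i]
#4=l has no predecessor
#5=j depends on [1:h, 3:k]
#6=m depends on [1:h, 4:l]
#7=h depends on [5:j, 6:m]
#8=j depends on [7:h]
#9=m depends on [7:h]
#10=m depends on [9:m]
sources: [0:k, 1:h, 4:l]
N(rest) = Σ N(rest − s) over sources s of rest; N(one piece) = 1:
  size 1 → [8]=1  [10]=1
  size 2 → [8,10]=2  [9,10]=1
  size 3 → [8,9,10]=3
  size 4 → [7,8,9,10]=3
  size 5 → [5,7,8,9,10]=3  [6,7,8,9,10]=3
  size 6 → [3,5,7,8,9,10]=3  [4,6,7,8,9,10]=3  [5,6,7,8,9,10]=6
  size 7 → [1,5,6,7,8,9,10]=6  [2,3,5,7,8,9,10]=3  [3,5,6,7,8,9,10]=9  [4,5,6,7,8,9,10]=9
  size 8 → [0,2,3,5,7,8,9,10]=3  [1,3,5,6,7,8,9,10]=15  [1,4,5,6,7,8,9,10]=15  [2,3,5,6,7,8,9,10]=12  [3,4,5,6,7,8,9,10]=18
  size 9 → [0,2,3,5,6,7,8,9,10]=15  [1,2,3,5,6,7,8,9,10]=27  [1,3,4,5,6,7,8,9,10]=48  [2,3,4,5,6,7,8,9,10]=30
  first=0(k) contributes 105
  first=1(h) contributes 45
  first=4(l) contributes 42
|[w]| = 192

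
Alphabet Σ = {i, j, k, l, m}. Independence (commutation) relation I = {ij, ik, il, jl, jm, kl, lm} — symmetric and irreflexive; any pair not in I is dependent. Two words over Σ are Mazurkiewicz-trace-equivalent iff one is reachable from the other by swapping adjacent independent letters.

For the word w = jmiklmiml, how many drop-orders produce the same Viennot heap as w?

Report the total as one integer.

drop 0:j onto floor
drop 1:m onto floor
drop 2:i onto {1:m}
drop 3:k onto {0:j, 1:m}
drop 4:l onto floor
drop 5:m onto {2:i, 3:k}
drop 6:i onto {5:m}
drop 7:m onto {6:i}
drop 8:l onto {4:l}
ground layer = {0:j, 1:m, 4:l}
drop-orders for the pieces not yet dropped (sum over which currently-grounded one goes next):
  1 to go: {7} 1  {8} 1
  2 to go: {4,8} 1  {6,7} 1  {7,8} 2
  3 to go: {4,7,8} 3  {5,6,7} 1  {6,7,8} 3
  4 to go: {2,5,6,7} 1  {3,5,6,7} 1  {4,6,7,8} 6  {5,6,7,8} 4
  5 to go: {0,3,5,6,7} 1  {2,3,5,6,7} 2  {2,5,6,7,8} 5  {3,5,6,7,8} 5  {4,5,6,7,8} 10
  6 to go: {0,2,3,5,6,7} 3  {0,3,5,6,7,8} 6  {1,2,3,5,6,7} 2  {2,3,5,6,7,8} 12  {2,4,5,6,7,8} 15  {3,4,5,6,7,8} 15
  7 to go: {0,1,2,3,5,6,7} 5  {0,2,3,5,6,7,8} 21  {0,3,4,5,6,7,8} 21  {1,2,3,5,6,7,8} 14  {2,3,4,5,6,7,8} 42
  if 0:j drops first: 56 orders
  if 1:m drops first: 84 orders
  if 4:l drops first: 40 orders
heap linearizations: 180

180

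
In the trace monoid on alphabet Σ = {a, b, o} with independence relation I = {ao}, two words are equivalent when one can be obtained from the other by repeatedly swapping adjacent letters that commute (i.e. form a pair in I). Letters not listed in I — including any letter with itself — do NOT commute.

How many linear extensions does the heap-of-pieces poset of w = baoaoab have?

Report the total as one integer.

10

#0=b has no predecessor
#1=a depends on [0:b]
#2=o depends on [0:b]
#3=a depends on [1:a]
#4=o depends on [2:o]
#5=a depends on [3:a]
#6=b depends on [4:o, 5:a]
sources: [0:b]
N(rest) = Σ N(rest − s) over sources s of rest; N(one piece) = 1:
  size 1 → [6]=1
  size 2 → [4,6]=1  [5,6]=1
  size 3 → [2,4,6]=1  [3,5,6]=1  [4,5,6]=2
  size 4 → [1,3,5,6]=1  [2,4,5,6]=3  [3,4,5,6]=3
  size 5 → [1,3,4,5,6]=4  [2,3,4,5,6]=6
  first=0(b) contributes 10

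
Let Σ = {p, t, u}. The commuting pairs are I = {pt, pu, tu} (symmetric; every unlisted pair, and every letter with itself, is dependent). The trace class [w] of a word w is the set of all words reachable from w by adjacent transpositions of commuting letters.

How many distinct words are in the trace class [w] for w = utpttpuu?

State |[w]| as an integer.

560

drop 0:u onto floor
drop 1:t onto floor
drop 2:p onto floor
drop 3:t onto {1:t}
drop 4:t onto {3:t}
drop 5:p onto {2:p}
drop 6:u onto {0:u}
drop 7:u onto {6:u}
ground layer = {0:u, 1:t, 2:p}
drop-orders for the pieces not yet dropped (sum over which currently-grounded one goes next):
  1 to go: {4} 1  {5} 1  {7} 1
  2 to go: {2,5} 1  {3,4} 1  {4,5} 2  {4,7} 2  {5,7} 2  {6,7} 1
  3 to go: {0,6,7} 1  {1,3,4} 1  {2,4,5} 3  {2,5,7} 3  {3,4,5} 3  {3,4,7} 3  {4,5,7} 6  {4,6,7} 3  {5,6,7} 3
  4 to go: {0,4,6,7} 4  {0,5,6,7} 4  {1,3,4,5} 4  {1,3,4,7} 4  {2,3,4,5} 6  {2,4,5,7} 12  {2,5,6,7} 6  {3,4,5,7} 12  {3,4,6,7} 6  {4,5,6,7} 12
  5 to go: {0,2,5,6,7} 10  {0,3,4,6,7} 10  {0,4,5,6,7} 20  {1,2,3,4,5} 10  {1,3,4,5,7} 20  {1,3,4,6,7} 10  {2,3,4,5,7} 30  {2,4,5,6,7} 30  {3,4,5,6,7} 30
  6 to go: {0,1,3,4,6,7} 20  {0,2,4,5,6,7} 60  {0,3,4,5,6,7} 60  {1,2,3,4,5,7} 60  {1,3,4,5,6,7} 60  {2,3,4,5,6,7} 90
  if 0:u drops first: 210 orders
  if 1:t drops first: 210 orders
  if 2:p drops first: 140 orders
heap linearizations: 560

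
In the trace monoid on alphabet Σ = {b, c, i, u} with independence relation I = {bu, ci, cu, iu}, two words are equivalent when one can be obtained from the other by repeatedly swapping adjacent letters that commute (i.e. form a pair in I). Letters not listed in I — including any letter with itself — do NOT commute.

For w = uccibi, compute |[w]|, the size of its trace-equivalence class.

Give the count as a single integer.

18

piece 0:u — minimal
piece 1:c — minimal
piece 2:c rests on {1:c}
piece 3:i — minimal
piece 4:b rests on {2:c, 3:i}
piece 5:i rests on {4:b}
minimal pieces: {0:u, 1:c, 3:i}
ways to finish when only these pieces remain (= sum over removing one remaining piece with nothing left below it):
  1 left: {0}→1  {5}→1
  2 left: {0,5}→2  {4,5}→1
  3 left: {0,4,5}→3  {2,4,5}→1  {3,4,5}→1
  4 left: {0,2,4,5}→4  {0,3,4,5}→4  {1,2,4,5}→1  {2,3,4,5}→2
  placing 0:u first → 3 extensions
  placing 1:c first → 10 extensions
  placing 3:i first → 5 extensions
total linear extensions = 18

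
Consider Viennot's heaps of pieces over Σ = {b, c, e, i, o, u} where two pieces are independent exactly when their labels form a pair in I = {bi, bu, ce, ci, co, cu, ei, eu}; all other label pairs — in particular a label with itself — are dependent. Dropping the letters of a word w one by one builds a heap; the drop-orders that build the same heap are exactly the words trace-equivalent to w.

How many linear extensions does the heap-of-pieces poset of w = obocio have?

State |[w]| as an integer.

#0=o has no predecessor
#1=b depends on [0:o]
#2=o depends on [1:b]
#3=c depends on [1:b]
#4=i depends on [2:o]
#5=o depends on [4:i]
sources: [0:o]
N(rest) = Σ N(rest − s) over sources s of rest; N(one piece) = 1:
  size 1 → [3]=1  [5]=1
  size 2 → [3,5]=2  [4,5]=1
  size 3 → [2,4,5]=1  [3,4,5]=3
  size 4 → [2,3,4,5]=4
  first=0(o) contributes 4

4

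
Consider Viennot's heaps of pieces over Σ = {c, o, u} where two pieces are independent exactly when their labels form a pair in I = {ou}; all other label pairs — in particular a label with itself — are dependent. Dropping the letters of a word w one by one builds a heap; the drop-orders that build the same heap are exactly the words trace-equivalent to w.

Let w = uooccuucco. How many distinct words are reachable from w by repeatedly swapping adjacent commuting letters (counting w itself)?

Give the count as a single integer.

3

drop 0:u onto floor
drop 1:o onto floor
drop 2:o onto {1:o}
drop 3:c onto {0:u, 2:o}
drop 4:c onto {3:c}
drop 5:u onto {4:c}
drop 6:u onto {5:u}
drop 7:c onto {6:u}
drop 8:c onto {7:c}
drop 9:o onto {8:c}
ground layer = {0:u, 1:o}
drop-orders for the pieces not yet dropped (sum over which currently-grounded one goes next):
  1 to go: {9} 1
  2 to go: {8,9} 1
  3 to go: {7,8,9} 1
  4 to go: {6,7,8,9} 1
  5 to go: {5,6,7,8,9} 1
  6 to go: {4,5,6,7,8,9} 1
  7 to go: {3,4,5,6,7,8,9} 1
  8 to go: {0,3,4,5,6,7,8,9} 1  {2,3,4,5,6,7,8,9} 1
  if 0:u drops first: 1 orders
  if 1:o drops first: 2 orders
heap linearizations: 3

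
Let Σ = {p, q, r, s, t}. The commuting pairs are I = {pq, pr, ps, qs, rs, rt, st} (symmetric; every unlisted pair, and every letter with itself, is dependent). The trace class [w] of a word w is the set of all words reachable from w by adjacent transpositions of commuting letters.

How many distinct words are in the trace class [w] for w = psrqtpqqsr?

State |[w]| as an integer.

540

drop 0:p onto floor
drop 1:s onto floor
drop 2:r onto floor
drop 3:q onto {2:r}
drop 4:t onto {0:p, 3:q}
drop 5:p onto {4:t}
drop 6:q onto {4:t}
drop 7:q onto {6:q}
drop 8:s onto {1:s}
drop 9:r onto {7:q}
ground layer = {0:p, 1:s, 2:r}
drop-orders for the pieces not yet dropped (sum over which currently-grounded one goes next):
  1 to go: {5} 1  {8} 1  {9} 1
  2 to go: {1,8} 1  {5,8} 2  {5,9} 2  {7,9} 1  {8,9} 2
  3 to go: {1,5,8} 3  {1,8,9} 3  {5,7,9} 3  {5,8,9} 6  {6,7,9} 1  {7,8,9} 3
  4 to go: {1,5,8,9} 12  {1,7,8,9} 6  {5,6,7,9} 4  {5,7,8,9} 12  {6,7,8,9} 4
  5 to go: {1,5,7,8,9} 30  {1,6,7,8,9} 10  {4,5,6,7,9} 4  {5,6,7,8,9} 20
  6 to go: {0,4,5,6,7,9} 4  {1,5,6,7,8,9} 60  {3,4,5,6,7,9} 4  {4,5,6,7,8,9} 24
  7 to go: {0,3,4,5,6,7,9} 8  {0,4,5,6,7,8,9} 28  {1,4,5,6,7,8,9} 84  {2,3,4,5,6,7,9} 4  {3,4,5,6,7,8,9} 28
  8 to go: {0,1,4,5,6,7,8,9} 112  {0,2,3,4,5,6,7,9} 12  {0,3,4,5,6,7,8,9} 64  {1,3,4,5,6,7,8,9} 112  {2,3,4,5,6,7,8,9} 32
  if 0:p drops first: 144 orders
  if 1:s drops first: 108 orders
  if 2:r drops first: 288 orders
heap linearizations: 540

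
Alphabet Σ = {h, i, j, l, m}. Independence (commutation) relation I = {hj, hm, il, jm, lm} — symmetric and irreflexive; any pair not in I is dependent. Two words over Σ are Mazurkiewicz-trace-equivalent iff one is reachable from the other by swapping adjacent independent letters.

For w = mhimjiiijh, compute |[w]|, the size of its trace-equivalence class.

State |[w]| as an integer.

0(m) covers ∅
1(h) covers ∅
2(i) covers 0:m, 1:h
3(m) covers 2:i
4(j) covers 2:i
5(i) covers 3:m, 4:j
6(i) covers 5:i
7(i) covers 6:i
8(j) covers 7:i
9(h) covers 7:i
floor of heap: 0:m, 1:h
completions by unplaced set U, small U first (add the entries for U minus each lowest piece of U):
  |U|=1: {8}:1  {9}:1
  |U|=2: {8,9}:2
  |U|=3: {7,8,9}:2
  |U|=4: {6,7,8,9}:2
  |U|=5: {5,6,7,8,9}:2
  |U|=6: {3,5,6,7,8,9}:2  {4,5,6,7,8,9}:2
  |U|=7: {3,4,5,6,7,8,9}:4
  |U|=8: {2,3,4,5,6,7,8,9}:4
  start at 0(m): 4
  start at 1(h): 4
sum over floor = 8

8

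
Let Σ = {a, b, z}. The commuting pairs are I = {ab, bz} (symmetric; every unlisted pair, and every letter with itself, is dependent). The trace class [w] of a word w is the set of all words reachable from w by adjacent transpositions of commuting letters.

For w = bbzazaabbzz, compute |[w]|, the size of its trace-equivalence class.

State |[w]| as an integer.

330

piece 0:b — minimal
piece 1:b rests on {0:b}
piece 2:z — minimal
piece 3:a rests on {2:z}
piece 4:z rests on {3:a}
piece 5:a rests on {4:z}
piece 6:a rests on {5:a}
piece 7:b rests on {1:b}
piece 8:b rests on {7:b}
piece 9:z rests on {6:a}
piece 10:z rests on {9:z}
minimal pieces: {0:b, 2:z}
ways to finish when only these pieces remain (= sum over removing one remaining piece with nothing left below it):
  1 left: {8}→1  {10}→1
  2 left: {7,8}→1  {8,10}→2  {9,10}→1
  3 left: {1,7,8}→1  {6,9,10}→1  {7,8,10}→3  {8,9,10}→3
  4 left: {0,1,7,8}→1  {1,7,8,10}→4  {5,6,9,10}→1  {6,8,9,10}→4  {7,8,9,10}→6
  5 left: {0,1,7,8,10}→5  {1,7,8,9,10}→10  {4,5,6,9,10}→1  {5,6,8,9,10}→5  {6,7,8,9,10}→10
  6 left: {0,1,7,8,9,10}→15  {1,6,7,8,9,10}→20  {3,4,5,6,9,10}→1  {4,5,6,8,9,10}→6  {5,6,7,8,9,10}→15
  7 left: {0,1,6,7,8,9,10}→35  {1,5,6,7,8,9,10}→35  {2,3,4,5,6,9,10}→1  {3,4,5,6,8,9,10}→7  {4,5,6,7,8,9,10}→21
  8 left: {0,1,5,6,7,8,9,10}→70  {1,4,5,6,7,8,9,10}→56  {2,3,4,5,6,8,9,10}→8  {3,4,5,6,7,8,9,10}→28
  9 left: {0,1,4,5,6,7,8,9,10}→126  {1,3,4,5,6,7,8,9,10}→84  {2,3,4,5,6,7,8,9,10}→36
  placing 0:b first → 120 extensions
  placing 2:z first → 210 extensions
total linear extensions = 330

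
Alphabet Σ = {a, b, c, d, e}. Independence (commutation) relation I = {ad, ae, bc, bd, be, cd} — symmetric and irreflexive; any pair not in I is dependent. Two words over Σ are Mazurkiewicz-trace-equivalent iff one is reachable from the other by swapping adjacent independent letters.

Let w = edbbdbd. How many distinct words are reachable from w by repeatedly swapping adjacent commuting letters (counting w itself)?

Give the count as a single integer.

35

drop 0:e onto floor
drop 1:d onto {0:e}
drop 2:b onto floor
drop 3:b onto {2:b}
drop 4:d onto {1:d}
drop 5:b onto {3:b}
drop 6:d onto {4:d}
ground layer = {0:e, 2:b}
drop-orders for the pieces not yet dropped (sum over which currently-grounded one goes next):
  1 to go: {5} 1  {6} 1
  2 to go: {3,5} 1  {4,6} 1  {5,6} 2
  3 to go: {1,4,6} 1  {2,3,5} 1  {3,5,6} 3  {4,5,6} 3
  4 to go: {0,1,4,6} 1  {1,4,5,6} 4  {2,3,5,6} 4  {3,4,5,6} 6
  5 to go: {0,1,4,5,6} 5  {1,3,4,5,6} 10  {2,3,4,5,6} 10
  if 0:e drops first: 20 orders
  if 2:b drops first: 15 orders
heap linearizations: 35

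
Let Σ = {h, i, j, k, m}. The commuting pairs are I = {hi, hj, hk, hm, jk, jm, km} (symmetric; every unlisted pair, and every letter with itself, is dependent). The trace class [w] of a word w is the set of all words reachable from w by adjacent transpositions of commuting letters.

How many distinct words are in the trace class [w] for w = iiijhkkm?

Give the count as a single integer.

96

drop 0:i onto floor
drop 1:i onto {0:i}
drop 2:i onto {1:i}
drop 3:j onto {2:i}
drop 4:h onto floor
drop 5:k onto {2:i}
drop 6:k onto {5:k}
drop 7:m onto {2:i}
ground layer = {0:i, 4:h}
drop-orders for the pieces not yet dropped (sum over which currently-grounded one goes next):
  1 to go: {3} 1  {4} 1  {6} 1  {7} 1
  2 to go: {3,4} 2  {3,6} 2  {3,7} 2  {4,6} 2  {4,7} 2  {5,6} 1  {6,7} 2
  3 to go: {3,4,6} 6  {3,4,7} 6  {3,5,6} 3  {3,6,7} 6  {4,5,6} 3  {4,6,7} 6  {5,6,7} 3
  4 to go: {3,4,5,6} 12  {3,4,6,7} 24  {3,5,6,7} 12  {4,5,6,7} 12
  5 to go: {2,3,5,6,7} 12  {3,4,5,6,7} 60
  6 to go: {1,2,3,5,6,7} 12  {2,3,4,5,6,7} 72
  if 0:i drops first: 84 orders
  if 4:h drops first: 12 orders
heap linearizations: 96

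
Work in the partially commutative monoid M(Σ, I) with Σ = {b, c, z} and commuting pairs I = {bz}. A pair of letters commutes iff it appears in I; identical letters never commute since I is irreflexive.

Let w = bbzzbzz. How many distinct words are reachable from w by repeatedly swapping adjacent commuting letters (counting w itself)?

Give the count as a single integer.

35

piece 0:b — minimal
piece 1:b rests on {0:b}
piece 2:z — minimal
piece 3:z rests on {2:z}
piece 4:b rests on {1:b}
piece 5:z rests on {3:z}
piece 6:z rests on {5:z}
minimal pieces: {0:b, 2:z}
ways to finish when only these pieces remain (= sum over removing one remaining piece with nothing left below it):
  1 left: {4}→1  {6}→1
  2 left: {1,4}→1  {4,6}→2  {5,6}→1
  3 left: {0,1,4}→1  {1,4,6}→3  {3,5,6}→1  {4,5,6}→3
  4 left: {0,1,4,6}→4  {1,4,5,6}→6  {2,3,5,6}→1  {3,4,5,6}→4
  5 left: {0,1,4,5,6}→10  {1,3,4,5,6}→10  {2,3,4,5,6}→5
  placing 0:b first → 15 extensions
  placing 2:z first → 20 extensions
total linear extensions = 35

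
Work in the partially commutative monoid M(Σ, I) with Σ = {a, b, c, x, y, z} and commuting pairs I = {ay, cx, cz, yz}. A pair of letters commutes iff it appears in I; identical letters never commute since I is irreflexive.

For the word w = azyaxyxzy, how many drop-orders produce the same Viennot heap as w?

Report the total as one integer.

drop 0:a onto floor
drop 1:z onto {0:a}
drop 2:y onto floor
drop 3:a onto {1:z}
drop 4:x onto {2:y, 3:a}
drop 5:y onto {4:x}
drop 6:x onto {5:y}
drop 7:z onto {6:x}
drop 8:y onto {6:x}
ground layer = {0:a, 2:y}
drop-orders for the pieces not yet dropped (sum over which currently-grounded one goes next):
  1 to go: {7} 1  {8} 1
  2 to go: {7,8} 2
  3 to go: {6,7,8} 2
  4 to go: {5,6,7,8} 2
  5 to go: {4,5,6,7,8} 2
  6 to go: {2,4,5,6,7,8} 2  {3,4,5,6,7,8} 2
  7 to go: {1,3,4,5,6,7,8} 2  {2,3,4,5,6,7,8} 4
  if 0:a drops first: 6 orders
  if 2:y drops first: 2 orders
heap linearizations: 8

8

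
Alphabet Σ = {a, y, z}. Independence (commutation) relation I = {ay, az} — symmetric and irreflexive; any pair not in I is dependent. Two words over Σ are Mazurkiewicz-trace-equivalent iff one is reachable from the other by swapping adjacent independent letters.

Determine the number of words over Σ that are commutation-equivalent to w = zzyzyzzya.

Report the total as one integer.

#0=z has no predecessor
#1=z depends on [0:z]
#2=y depends on [1:z]
#3=z depends on [2:y]
#4=y depends on [3:z]
#5=z depends on [4:y]
#6=z depends on [5:z]
#7=y depends on [6:z]
#8=a has no predecessor
sources: [0:z, 8:a]
N(rest) = Σ N(rest − s) over sources s of rest; N(one piece) = 1:
  size 1 → [7]=1  [8]=1
  size 2 → [6,7]=1  [7,8]=2
  size 3 → [5,6,7]=1  [6,7,8]=3
  size 4 → [4,5,6,7]=1  [5,6,7,8]=4
  size 5 → [3,4,5,6,7]=1  [4,5,6,7,8]=5
  size 6 → [2,3,4,5,6,7]=1  [3,4,5,6,7,8]=6
  size 7 → [1,2,3,4,5,6,7]=1  [2,3,4,5,6,7,8]=7
  first=0(z) contributes 8
  first=8(a) contributes 1
|[w]| = 9

9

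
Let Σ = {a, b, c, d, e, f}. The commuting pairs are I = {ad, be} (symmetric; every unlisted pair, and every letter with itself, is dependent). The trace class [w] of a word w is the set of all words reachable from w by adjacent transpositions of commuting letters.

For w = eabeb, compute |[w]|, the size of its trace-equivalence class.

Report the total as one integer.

#0=e has no predecessor
#1=a depends on [0:e]
#2=b depends on [1:a]
#3=e depends on [1:a]
#4=b depends on [2:b]
sources: [0:e]
N(rest) = Σ N(rest − s) over sources s of rest; N(one piece) = 1:
  size 1 → [3]=1  [4]=1
  size 2 → [2,4]=1  [3,4]=2
  size 3 → [2,3,4]=3
  first=0(e) contributes 3

3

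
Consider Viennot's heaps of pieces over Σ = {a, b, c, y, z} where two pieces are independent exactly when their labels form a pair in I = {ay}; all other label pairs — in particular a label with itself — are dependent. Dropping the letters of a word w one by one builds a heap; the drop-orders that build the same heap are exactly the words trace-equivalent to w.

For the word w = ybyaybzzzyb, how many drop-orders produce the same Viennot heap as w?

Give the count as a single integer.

3

#0=y has no predecessor
#1=b depends on [0:y]
#2=y depends on [1:b]
#3=a depends on [1:b]
#4=y depends on [2:y]
#5=b depends on [3:a, 4:y]
#6=z depends on [5:b]
#7=z depends on [6:z]
#8=z depends on [7:z]
#9=y depends on [8:z]
#10=b depends on [9:y]
sources: [0:y]
N(rest) = Σ N(rest − s) over sources s of rest; N(one piece) = 1:
  size 1 → [10]=1
  size 2 → [9,10]=1
  size 3 → [8,9,10]=1
  size 4 → [7,8,9,10]=1
  size 5 → [6,7,8,9,10]=1
  size 6 → [5,6,7,8,9,10]=1
  size 7 → [3,5,6,7,8,9,10]=1  [4,5,6,7,8,9,10]=1
  size 8 → [2,4,5,6,7,8,9,10]=1  [3,4,5,6,7,8,9,10]=2
  size 9 → [2,3,4,5,6,7,8,9,10]=3
  first=0(y) contributes 3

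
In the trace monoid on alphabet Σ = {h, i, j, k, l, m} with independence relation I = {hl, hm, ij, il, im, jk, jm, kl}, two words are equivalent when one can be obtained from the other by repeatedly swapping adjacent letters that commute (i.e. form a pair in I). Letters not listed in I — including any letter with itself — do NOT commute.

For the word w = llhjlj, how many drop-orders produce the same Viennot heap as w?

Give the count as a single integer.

drop 0:l onto floor
drop 1:l onto {0:l}
drop 2:h onto floor
drop 3:j onto {1:l, 2:h}
drop 4:l onto {3:j}
drop 5:j onto {4:l}
ground layer = {0:l, 2:h}
drop-orders for the pieces not yet dropped (sum over which currently-grounded one goes next):
  1 to go: {5} 1
  2 to go: {4,5} 1
  3 to go: {3,4,5} 1
  4 to go: {1,3,4,5} 1  {2,3,4,5} 1
  if 0:l drops first: 2 orders
  if 2:h drops first: 1 orders
heap linearizations: 3

3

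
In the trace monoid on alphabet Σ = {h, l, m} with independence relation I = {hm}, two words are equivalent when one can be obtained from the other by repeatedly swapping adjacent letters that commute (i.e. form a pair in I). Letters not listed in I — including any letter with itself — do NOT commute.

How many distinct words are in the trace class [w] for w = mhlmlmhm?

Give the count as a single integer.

0(m) covers ∅
1(h) covers ∅
2(l) covers 0:m, 1:h
3(m) covers 2:l
4(l) covers 3:m
5(m) covers 4:l
6(h) covers 4:l
7(m) covers 5:m
floor of heap: 0:m, 1:h
completions by unplaced set U, small U first (add the entries for U minus each lowest piece of U):
  |U|=1: {6}:1  {7}:1
  |U|=2: {5,7}:1  {6,7}:2
  |U|=3: {5,6,7}:3
  |U|=4: {4,5,6,7}:3
  |U|=5: {3,4,5,6,7}:3
  |U|=6: {2,3,4,5,6,7}:3
  start at 0(m): 3
  start at 1(h): 3
sum over floor = 6

6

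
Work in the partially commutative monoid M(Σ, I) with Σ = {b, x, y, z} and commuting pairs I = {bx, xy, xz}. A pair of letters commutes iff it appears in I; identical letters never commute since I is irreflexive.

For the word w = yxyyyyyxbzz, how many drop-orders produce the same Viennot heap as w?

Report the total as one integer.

55

drop 0:y onto floor
drop 1:x onto floor
drop 2:y onto {0:y}
drop 3:y onto {2:y}
drop 4:y onto {3:y}
drop 5:y onto {4:y}
drop 6:y onto {5:y}
drop 7:x onto {1:x}
drop 8:b onto {6:y}
drop 9:z onto {8:b}
drop 10:z onto {9:z}
ground layer = {0:y, 1:x}
drop-orders for the pieces not yet dropped (sum over which currently-grounded one goes next):
  1 to go: {7} 1  {10} 1
  2 to go: {1,7} 1  {7,10} 2  {9,10} 1
  3 to go: {1,7,10} 3  {7,9,10} 3  {8,9,10} 1
  4 to go: {1,7,9,10} 6  {6,8,9,10} 1  {7,8,9,10} 4
  5 to go: {1,7,8,9,10} 10  {5,6,8,9,10} 1  {6,7,8,9,10} 5
  6 to go: {1,6,7,8,9,10} 15  {4,5,6,8,9,10} 1  {5,6,7,8,9,10} 6
  7 to go: {1,5,6,7,8,9,10} 21  {3,4,5,6,8,9,10} 1  {4,5,6,7,8,9,10} 7
  8 to go: {1,4,5,6,7,8,9,10} 28  {2,3,4,5,6,8,9,10} 1  {3,4,5,6,7,8,9,10} 8
  9 to go: {0,2,3,4,5,6,8,9,10} 1  {1,3,4,5,6,7,8,9,10} 36  {2,3,4,5,6,7,8,9,10} 9
  if 0:y drops first: 45 orders
  if 1:x drops first: 10 orders
heap linearizations: 55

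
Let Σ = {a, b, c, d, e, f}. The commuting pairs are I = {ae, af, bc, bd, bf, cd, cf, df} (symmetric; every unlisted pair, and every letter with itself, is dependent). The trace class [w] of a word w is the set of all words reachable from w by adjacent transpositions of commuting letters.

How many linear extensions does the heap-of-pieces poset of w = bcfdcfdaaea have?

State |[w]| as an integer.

3900

0(b) covers ∅
1(c) covers ∅
2(f) covers ∅
3(d) covers ∅
4(c) covers 1:c
5(f) covers 2:f
6(d) covers 3:d
7(a) covers 0:b, 4:c, 6:d
8(a) covers 7:a
9(e) covers 0:b, 4:c, 5:f, 6:d
10(a) covers 8:a
floor of heap: 0:b, 1:c, 2:f, 3:d
completions by unplaced set U, small U first (add the entries for U minus each lowest piece of U):
  |U|=1: {9}:1  {10}:1
  |U|=2: {5,9}:1  {8,10}:1  {9,10}:2
  |U|=3: {2,5,9}:1  {5,9,10}:3  {7,8,10}:1  {8,9,10}:3
  |U|=4: {2,5,9,10}:4  {5,8,9,10}:6  {7,8,9,10}:4
  |U|=5: {0,7,8,9,10}:4  {2,5,8,9,10}:10  {4,7,8,9,10}:4  {5,7,8,9,10}:10  {6,7,8,9,10}:4
  |U|=6: {0,4,7,8,9,10}:8  {0,5,7,8,9,10}:14  {0,6,7,8,9,10}:8  {1,4,7,8,9,10}:4  {2,5,7,8,9,10}:20  {3,6,7,8,9,10}:4  {4,5,7,8,9,10}:14  {4,6,7,8,9,10}:8  {5,6,7,8,9,10}:14
  |U|=7: {0,1,4,7,8,9,10}:12  {0,2,5,7,8,9,10}:34  {0,3,6,7,8,9,10}:12  {0,4,5,7,8,9,10}:36  {0,4,6,7,8,9,10}:24  {0,5,6,7,8,9,10}:36  {1,4,5,7,8,9,10}:18  {1,4,6,7,8,9,10}:12  {2,4,5,7,8,9,10}:34  {2,5,6,7,8,9,10}:34  {3,4,6,7,8,9,10}:12  {3,5,6,7,8,9,10}:18  {4,5,6,7,8,9,10}:36
  |U|=8: {0,1,4,5,7,8,9,10}:66  {0,1,4,6,7,8,9,10}:48  {0,2,4,5,7,8,9,10}:104  {0,2,5,6,7,8,9,10}:104  {0,3,4,6,7,8,9,10}:48  {0,3,5,6,7,8,9,10}:66  {0,4,5,6,7,8,9,10}:132  {1,2,4,5,7,8,9,10}:52  {1,3,4,6,7,8,9,10}:24  {1,4,5,6,7,8,9,10}:66  {2,3,5,6,7,8,9,10}:52  {2,4,5,6,7,8,9,10}:104  {3,4,5,6,7,8,9,10}:66
  |U|=9: {0,1,2,4,5,7,8,9,10}:222  {0,1,3,4,6,7,8,9,10}:120  {0,1,4,5,6,7,8,9,10}:312  {0,2,3,5,6,7,8,9,10}:222  {0,2,4,5,6,7,8,9,10}:444  {0,3,4,5,6,7,8,9,10}:312  {1,2,4,5,6,7,8,9,10}:222  {1,3,4,5,6,7,8,9,10}:156  {2,3,4,5,6,7,8,9,10}:222
  start at 0(b): 600
  start at 1(c): 1200
  start at 2(f): 900
  start at 3(d): 1200
sum over floor = 3900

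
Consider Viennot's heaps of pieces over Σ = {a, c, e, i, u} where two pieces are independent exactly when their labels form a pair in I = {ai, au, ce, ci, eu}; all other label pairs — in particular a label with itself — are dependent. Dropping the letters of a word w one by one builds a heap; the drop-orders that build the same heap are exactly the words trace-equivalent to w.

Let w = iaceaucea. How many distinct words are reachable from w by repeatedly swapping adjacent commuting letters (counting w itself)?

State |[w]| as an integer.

31

0(i) covers ∅
1(a) covers ∅
2(c) covers 1:a
3(e) covers 0:i, 1:a
4(a) covers 2:c, 3:e
5(u) covers 0:i, 2:c
6(c) covers 4:a, 5:u
7(e) covers 4:a
8(a) covers 6:c, 7:e
floor of heap: 0:i, 1:a
completions by unplaced set U, small U first (add the entries for U minus each lowest piece of U):
  |U|=1: {8}:1
  |U|=2: {6,8}:1  {7,8}:1
  |U|=3: {5,6,8}:1  {6,7,8}:2
  |U|=4: {4,6,7,8}:2  {5,6,7,8}:3
  |U|=5: {3,4,6,7,8}:2  {4,5,6,7,8}:5
  |U|=6: {2,4,5,6,7,8}:5  {3,4,5,6,7,8}:7
  |U|=7: {0,3,4,5,6,7,8}:7  {2,3,4,5,6,7,8}:12
  start at 0(i): 12
  start at 1(a): 19
sum over floor = 31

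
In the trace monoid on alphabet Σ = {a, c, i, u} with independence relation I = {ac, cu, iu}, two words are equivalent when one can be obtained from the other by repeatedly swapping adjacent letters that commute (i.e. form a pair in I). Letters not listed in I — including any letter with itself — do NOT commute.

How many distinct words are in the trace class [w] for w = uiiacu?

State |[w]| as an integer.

10

piece 0:u — minimal
piece 1:i — minimal
piece 2:i rests on {1:i}
piece 3:a rests on {0:u, 2:i}
piece 4:c rests on {2:i}
piece 5:u rests on {3:a}
minimal pieces: {0:u, 1:i}
ways to finish when only these pieces remain (= sum over removing one remaining piece with nothing left below it):
  1 left: {4}→1  {5}→1
  2 left: {3,5}→1  {4,5}→2
  3 left: {0,3,5}→1  {3,4,5}→3
  4 left: {0,3,4,5}→4  {2,3,4,5}→3
  placing 0:u first → 3 extensions
  placing 1:i first → 7 extensions
total linear extensions = 10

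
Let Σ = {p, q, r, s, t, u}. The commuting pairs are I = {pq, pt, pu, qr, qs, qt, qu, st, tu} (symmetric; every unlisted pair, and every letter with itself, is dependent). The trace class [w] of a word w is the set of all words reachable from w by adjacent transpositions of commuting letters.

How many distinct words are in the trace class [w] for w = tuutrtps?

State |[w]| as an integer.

0(t) covers ∅
1(u) covers ∅
2(u) covers 1:u
3(t) covers 0:t
4(r) covers 2:u, 3:t
5(t) covers 4:r
6(p) covers 4:r
7(s) covers 6:p
floor of heap: 0:t, 1:u
completions by unplaced set U, small U first (add the entries for U minus each lowest piece of U):
  |U|=1: {5}:1  {7}:1
  |U|=2: {5,7}:2  {6,7}:1
  |U|=3: {5,6,7}:3
  |U|=4: {4,5,6,7}:3
  |U|=5: {2,4,5,6,7}:3  {3,4,5,6,7}:3
  |U|=6: {0,3,4,5,6,7}:3  {1,2,4,5,6,7}:3  {2,3,4,5,6,7}:6
  start at 0(t): 9
  start at 1(u): 9
sum over floor = 18

18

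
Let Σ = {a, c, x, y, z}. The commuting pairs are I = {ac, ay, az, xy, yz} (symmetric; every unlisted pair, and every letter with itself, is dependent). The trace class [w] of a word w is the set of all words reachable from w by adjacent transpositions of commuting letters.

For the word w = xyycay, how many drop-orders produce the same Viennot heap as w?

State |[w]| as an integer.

12

0(x) covers ∅
1(y) covers ∅
2(y) covers 1:y
3(c) covers 0:x, 2:y
4(a) covers 0:x
5(y) covers 3:c
floor of heap: 0:x, 1:y
completions by unplaced set U, small U first (add the entries for U minus each lowest piece of U):
  |U|=1: {4}:1  {5}:1
  |U|=2: {3,5}:1  {4,5}:2
  |U|=3: {2,3,5}:1  {3,4,5}:3
  |U|=4: {0,3,4,5}:3  {1,2,3,5}:1  {2,3,4,5}:4
  start at 0(x): 5
  start at 1(y): 7
sum over floor = 12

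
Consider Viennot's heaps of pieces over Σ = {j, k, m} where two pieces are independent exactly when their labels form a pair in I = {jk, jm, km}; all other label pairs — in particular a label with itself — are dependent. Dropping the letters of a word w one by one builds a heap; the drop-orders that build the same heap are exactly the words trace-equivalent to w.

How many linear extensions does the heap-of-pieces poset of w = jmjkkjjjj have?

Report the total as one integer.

252

0(j) covers ∅
1(m) covers ∅
2(j) covers 0:j
3(k) covers ∅
4(k) covers 3:k
5(j) covers 2:j
6(j) covers 5:j
7(j) covers 6:j
8(j) covers 7:j
floor of heap: 0:j, 1:m, 3:k
completions by unplaced set U, small U first (add the entries for U minus each lowest piece of U):
  |U|=1: {1}:1  {4}:1  {8}:1
  |U|=2: {1,4}:2  {1,8}:2  {3,4}:1  {4,8}:2  {7,8}:1
  |U|=3: {1,3,4}:3  {1,4,8}:6  {1,7,8}:3  {3,4,8}:3  {4,7,8}:3  {6,7,8}:1
  |U|=4: {1,3,4,8}:12  {1,4,7,8}:12  {1,6,7,8}:4  {3,4,7,8}:6  {4,6,7,8}:4  {5,6,7,8}:1
  |U|=5: {1,3,4,7,8}:30  {1,4,6,7,8}:20  {1,5,6,7,8}:5  {2,5,6,7,8}:1  {3,4,6,7,8}:10  {4,5,6,7,8}:5
  |U|=6: {0,2,5,6,7,8}:1  {1,2,5,6,7,8}:6  {1,3,4,6,7,8}:60  {1,4,5,6,7,8}:30  {2,4,5,6,7,8}:6  {3,4,5,6,7,8}:15
  |U|=7: {0,1,2,5,6,7,8}:7  {0,2,4,5,6,7,8}:7  {1,2,4,5,6,7,8}:42  {1,3,4,5,6,7,8}:105  {2,3,4,5,6,7,8}:21
  start at 0(j): 168
  start at 1(m): 28
  start at 3(k): 56
sum over floor = 252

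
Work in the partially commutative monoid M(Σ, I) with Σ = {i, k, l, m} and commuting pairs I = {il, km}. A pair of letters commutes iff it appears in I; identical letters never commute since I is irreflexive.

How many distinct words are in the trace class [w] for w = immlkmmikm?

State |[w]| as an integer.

piece 0:i — minimal
piece 1:m rests on {0:i}
piece 2:m rests on {1:m}
piece 3:l rests on {2:m}
piece 4:k rests on {3:l}
piece 5:m rests on {3:l}
piece 6:m rests on {5:m}
piece 7:i rests on {4:k, 6:m}
piece 8:k rests on {7:i}
piece 9:m rests on {7:i}
minimal pieces: {0:i}
ways to finish when only these pieces remain (= sum over removing one remaining piece with nothing left below it):
  1 left: {8}→1  {9}→1
  2 left: {8,9}→2
  3 left: {7,8,9}→2
  4 left: {4,7,8,9}→2  {6,7,8,9}→2
  5 left: {4,6,7,8,9}→4  {5,6,7,8,9}→2
  6 left: {4,5,6,7,8,9}→6
  7 left: {3,4,5,6,7,8,9}→6
  8 left: {2,3,4,5,6,7,8,9}→6
  placing 0:i first → 6 extensions

6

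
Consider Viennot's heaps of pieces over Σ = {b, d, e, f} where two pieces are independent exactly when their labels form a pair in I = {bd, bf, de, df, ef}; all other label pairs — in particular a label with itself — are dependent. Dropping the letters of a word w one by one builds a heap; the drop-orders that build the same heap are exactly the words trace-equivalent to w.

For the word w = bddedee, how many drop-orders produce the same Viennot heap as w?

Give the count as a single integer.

35

0(b) covers ∅
1(d) covers ∅
2(d) covers 1:d
3(e) covers 0:b
4(d) covers 2:d
5(e) covers 3:e
6(e) covers 5:e
floor of heap: 0:b, 1:d
completions by unplaced set U, small U first (add the entries for U minus each lowest piece of U):
  |U|=1: {4}:1  {6}:1
  |U|=2: {2,4}:1  {4,6}:2  {5,6}:1
  |U|=3: {1,2,4}:1  {2,4,6}:3  {3,5,6}:1  {4,5,6}:3
  |U|=4: {0,3,5,6}:1  {1,2,4,6}:4  {2,4,5,6}:6  {3,4,5,6}:4
  |U|=5: {0,3,4,5,6}:5  {1,2,4,5,6}:10  {2,3,4,5,6}:10
  start at 0(b): 20
  start at 1(d): 15
sum over floor = 35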